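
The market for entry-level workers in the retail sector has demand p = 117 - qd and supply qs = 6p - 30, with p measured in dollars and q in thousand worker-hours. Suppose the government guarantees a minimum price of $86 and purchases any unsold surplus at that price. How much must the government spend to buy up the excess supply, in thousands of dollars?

Rearranging demand gives qd = 117 - p. Equilibrium: 117 - p = 6p - 30, so 147 = 7p and p* = 21, q* = 96.
Since 86 > 21, the floor is binding.
At p = 86: qd = 117 - 86 = 31 and qs = 6·86 - 30 = 486.
Surplus = qs - qd = 455.
Government expenditure = surplus × support price = 455 × 86 = 39130.

39130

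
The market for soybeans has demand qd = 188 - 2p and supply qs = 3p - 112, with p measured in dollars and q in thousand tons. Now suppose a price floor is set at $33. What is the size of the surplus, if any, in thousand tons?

0

Equilibrium: 188 - 2p = 3p - 112, so 300 = 5p and p* = 60, q* = 68.
Since 33 is below p* = 60, the floor does not bind and the free-market outcome prevails.
Since the control does not bind, there is no surplus.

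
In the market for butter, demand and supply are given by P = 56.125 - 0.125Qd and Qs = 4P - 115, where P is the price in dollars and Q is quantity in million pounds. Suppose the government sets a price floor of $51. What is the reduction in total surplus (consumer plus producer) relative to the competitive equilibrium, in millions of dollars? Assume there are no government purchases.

192

Rearranging demand gives Qd = 449 - 8P. Without the control the market clears where 449 - 8P = 4P - 115, i.e. P* = 47 and Q* = 73.
Because the floor (51) lies above the market-clearing price, it is binding.
At P = 51: Qd = 449 - 8·51 = 41 and Qs = 4·51 - 115 = 89.
Quantity traded falls to 41. At Q = 41 the demand price is (449 - 41)/8 = 51 and the supply price is (115 + 41)/4 = 39.
Deadweight loss = ½ · (51 - 39) · (73 - 41) = ½ · 12 · 32 = 192.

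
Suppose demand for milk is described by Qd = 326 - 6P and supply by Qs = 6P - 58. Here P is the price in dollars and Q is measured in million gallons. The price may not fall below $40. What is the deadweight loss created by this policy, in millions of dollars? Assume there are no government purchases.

Setting quantity demanded equal to quantity supplied, 326 - 6P = 6P - 58, gives P* = 32 and Q* = 134.
The floor of 40 is above the equilibrium price 32, so it binds.
At P = 40: Qd = 326 - 6·40 = 86 and Qs = 6·40 - 58 = 182.
Quantity traded falls to 86. At Q = 86 the demand price is (326 - 86)/6 = 40 and the supply price is (58 + 86)/6 = 24.
Deadweight loss = ½ · (40 - 24) · (134 - 86) = ½ · 16 · 48 = 384.

384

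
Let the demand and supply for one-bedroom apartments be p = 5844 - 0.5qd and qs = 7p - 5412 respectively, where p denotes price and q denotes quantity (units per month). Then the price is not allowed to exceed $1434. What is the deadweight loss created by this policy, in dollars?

3420207

Rearranging demand gives qd = 11688 - 2p. Without the control the market clears where 11688 - 2p = 7p - 5412, i.e. p* = 1900 and q* = 7888.
Since 1434 < 1900, the ceiling is binding.
At p = 1434: qd = 11688 - 2·1434 = 8820 and qs = 7·1434 - 5412 = 4626.
Quantity traded falls to 4626. At q = 4626 the demand price is (11688 - 4626)/2 = 3531 and the supply price is (5412 + 4626)/7 = 1434.
Deadweight loss = ½ · (3531 - 1434) · (7888 - 4626) = ½ · 2097 · 3262 = 3420207.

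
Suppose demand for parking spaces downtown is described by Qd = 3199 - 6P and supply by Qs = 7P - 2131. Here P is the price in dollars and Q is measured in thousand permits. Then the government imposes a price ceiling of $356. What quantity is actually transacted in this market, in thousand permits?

361

Equilibrium: 3199 - 6P = 7P - 2131, so 5330 = 13P and P* = 410, Q* = 739.
The ceiling of 356 is below the equilibrium price 410, so it binds.
At P = 356: Qd = 3199 - 6·356 = 1063 and Qs = 7·356 - 2131 = 361.
The quantity actually transacted is the short side, supply: 361.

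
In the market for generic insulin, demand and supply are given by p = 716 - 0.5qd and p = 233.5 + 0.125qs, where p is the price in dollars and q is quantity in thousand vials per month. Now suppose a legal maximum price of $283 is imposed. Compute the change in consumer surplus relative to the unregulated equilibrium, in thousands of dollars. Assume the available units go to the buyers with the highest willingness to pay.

-16732

Rearranging demand gives qd = 1432 - 2p; rearranging supply gives qs = 8p - 1868. Setting quantity demanded equal to quantity supplied, 1432 - 2p = 8p - 1868, gives p* = 330 and q* = 772.
Because the ceiling (283) lies below the market-clearing price, it is binding.
At p = 283: qd = 1432 - 2·283 = 866 and qs = 8·283 - 1868 = 396.
Consumer surplus without the control is ½ · (716 - 330) · 772 = 148996.
With the ceiling, 396 units are sold at 283 (assume they go to the highest-value buyers). The demand price at q = 396 is 518, so CS = ½ · [(716 - 283) + (518 - 283)] · 396 = 132264.
Change in consumer surplus = 132264 - 148996 = -16732.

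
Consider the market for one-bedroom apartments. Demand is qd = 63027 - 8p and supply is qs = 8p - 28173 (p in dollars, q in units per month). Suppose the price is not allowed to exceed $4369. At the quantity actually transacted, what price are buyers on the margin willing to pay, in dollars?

Setting quantity demanded equal to quantity supplied, 63027 - 8p = 8p - 28173, gives p* = 5700 and q* = 17427.
The ceiling of 4369 is below the equilibrium price 5700, so it binds.
At p = 4369: qd = 63027 - 8·4369 = 28075 and qs = 8·4369 - 28173 = 6779.
Only 6779 units reach the market. On the demand curve, the marginal buyer's willingness to pay at q = 6779 is (63027 - 6779)/8 = 7031.

7031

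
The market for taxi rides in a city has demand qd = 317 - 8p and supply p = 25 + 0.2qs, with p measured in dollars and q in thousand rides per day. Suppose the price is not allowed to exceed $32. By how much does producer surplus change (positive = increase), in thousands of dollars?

Rearranging supply gives qs = 5p - 125. Equilibrium: 317 - 8p = 5p - 125, so 442 = 13p and p* = 34, q* = 45.
Since 32 < 34, the ceiling is binding.
At p = 32: qd = 317 - 8·32 = 61 and qs = 5·32 - 125 = 35.
Producer surplus without the control is ½ · (34 - 25) · 45 = 202.5.
With the ceiling, producers sell 35 units at 32, so PS = ½ · (32 - 25) · 35 = 122.5.
Change in producer surplus = 122.5 - 202.5 = -80.

-80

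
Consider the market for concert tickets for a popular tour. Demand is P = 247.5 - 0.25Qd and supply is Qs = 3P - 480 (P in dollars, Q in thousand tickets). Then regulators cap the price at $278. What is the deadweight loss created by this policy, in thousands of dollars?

Rearranging demand gives Qd = 990 - 4P. In a free market, 990 - 4P = 3P - 480 gives the equilibrium P* = 210, Q* = 150.
The ceiling of 278 is above the equilibrium price 210, so it is not binding; the market clears at P* = 210, Q* = 150.
Since the control does not bind, no trades are prevented and deadweight loss is zero.

0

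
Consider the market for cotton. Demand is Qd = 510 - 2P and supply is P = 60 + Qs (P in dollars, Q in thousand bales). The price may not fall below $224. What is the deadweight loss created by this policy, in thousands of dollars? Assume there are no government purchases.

Rearranging supply gives Qs = P - 60. In a free market, 510 - 2P = P - 60 gives the equilibrium P* = 190, Q* = 130.
Because the floor (224) lies above the market-clearing price, it is binding.
At P = 224: Qd = 510 - 2·224 = 62 and Qs = 224 - 60 = 164.
Quantity traded falls to 62. At Q = 62 the demand price is (510 - 62)/2 = 224 and the supply price is 60 + 62 = 122.
Deadweight loss = ½ · (224 - 122) · (130 - 62) = ½ · 102 · 68 = 3468.

3468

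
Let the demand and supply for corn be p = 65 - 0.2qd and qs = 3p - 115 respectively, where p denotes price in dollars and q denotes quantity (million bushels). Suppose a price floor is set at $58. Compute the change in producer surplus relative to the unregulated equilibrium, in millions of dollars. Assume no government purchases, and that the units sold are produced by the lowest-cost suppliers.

Rearranging demand gives qd = 325 - 5p. Equilibrium: 325 - 5p = 3p - 115, so 440 = 8p and p* = 55, q* = 50.
Because the floor (58) lies above the market-clearing price, it is binding.
At p = 58: qd = 325 - 5·58 = 35 and qs = 3·58 - 115 = 59.
Producer surplus without the control is ½ · (55 - 115/3) · 50 = 1250/3.
With the floor, 35 units are sold at 58. The supply price at q = 35 is 50, so PS = ½ · [(58 - 115/3) + (58 - 50)] · 35 = 2905/6.
Change in producer surplus = 2905/6 - 1250/3 = 67.5.

67.5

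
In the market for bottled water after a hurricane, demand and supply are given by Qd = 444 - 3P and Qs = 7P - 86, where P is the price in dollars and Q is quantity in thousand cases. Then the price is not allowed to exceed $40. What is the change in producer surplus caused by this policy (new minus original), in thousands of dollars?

Without the control the market clears where 444 - 3P = 7P - 86, i.e. P* = 53 and Q* = 285.
Since 40 < 53, the ceiling is binding.
At P = 40: Qd = 444 - 3·40 = 324 and Qs = 7·40 - 86 = 194.
Producer surplus without the control is ½ · (53 - 86/7) · 285 = 81225/14.
With the ceiling, producers sell 194 units at 40, so PS = ½ · (40 - 86/7) · 194 = 18818/7.
Change in producer surplus = 18818/7 - 81225/14 = -3113.5.

-3113.5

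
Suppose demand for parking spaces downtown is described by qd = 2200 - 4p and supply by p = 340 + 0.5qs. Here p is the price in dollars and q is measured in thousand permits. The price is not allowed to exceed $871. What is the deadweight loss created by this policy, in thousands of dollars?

Rearranging supply gives qs = 2p - 680. In a free market, 2200 - 4p = 2p - 680 gives the equilibrium p* = 480, q* = 280.
The ceiling of 871 is above the equilibrium price 480, so it is not binding; the market clears at p* = 480, q* = 280.
Since the control does not bind, no trades are prevented and deadweight loss is zero.

0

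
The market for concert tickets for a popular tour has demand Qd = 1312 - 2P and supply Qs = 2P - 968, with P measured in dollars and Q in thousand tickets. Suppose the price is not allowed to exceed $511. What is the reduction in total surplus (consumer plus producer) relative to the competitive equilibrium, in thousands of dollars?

6962

Setting quantity demanded equal to quantity supplied, 1312 - 2P = 2P - 968, gives P* = 570 and Q* = 172.
The ceiling of 511 is below the equilibrium price 570, so it binds.
At P = 511: Qd = 1312 - 2·511 = 290 and Qs = 2·511 - 968 = 54.
Quantity traded falls to 54. At Q = 54 the demand price is (1312 - 54)/2 = 629 and the supply price is (968 + 54)/2 = 511.
Deadweight loss = ½ · (629 - 511) · (172 - 54) = ½ · 118 · 118 = 6962.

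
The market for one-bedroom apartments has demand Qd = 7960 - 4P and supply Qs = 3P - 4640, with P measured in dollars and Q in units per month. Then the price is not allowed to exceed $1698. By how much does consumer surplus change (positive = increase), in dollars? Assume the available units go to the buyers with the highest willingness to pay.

Equilibrium: 7960 - 4P = 3P - 4640, so 12600 = 7P and P* = 1800, Q* = 760.
Because the ceiling (1698) lies below the market-clearing price, it is binding.
At P = 1698: Qd = 7960 - 4·1698 = 1168 and Qs = 3·1698 - 4640 = 454.
Consumer surplus without the control is ½ · (1990 - 1800) · 760 = 72200.
With the ceiling, 454 units are sold at 1698 (assume they go to the highest-value buyers). The demand price at Q = 454 is 1876.5, so CS = ½ · [(1990 - 1698) + (1876.5 - 1698)] · 454 = 106803.5.
Change in consumer surplus = 106803.5 - 72200 = 34603.5.

34603.5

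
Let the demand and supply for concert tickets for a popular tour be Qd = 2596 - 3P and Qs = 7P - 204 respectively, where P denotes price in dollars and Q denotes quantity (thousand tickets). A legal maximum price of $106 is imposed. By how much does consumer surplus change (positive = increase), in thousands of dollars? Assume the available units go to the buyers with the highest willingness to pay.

Equilibrium: 2596 - 3P = 7P - 204, so 2800 = 10P and P* = 280, Q* = 1756.
The ceiling of 106 is below the equilibrium price 280, so it binds.
At P = 106: Qd = 2596 - 3·106 = 2278 and Qs = 7·106 - 204 = 538.
Consumer surplus without the control is ½ · (2596/3 - 280) · 1756 = 1541768/3.
With the ceiling, 538 units are sold at 106 (assume they go to the highest-value buyers). The demand price at Q = 538 is 686, so CS = ½ · [(2596/3 - 106) + (686 - 106)] · 538 = 1080842/3.
Change in consumer surplus = 1080842/3 - 1541768/3 = -153642.

-153642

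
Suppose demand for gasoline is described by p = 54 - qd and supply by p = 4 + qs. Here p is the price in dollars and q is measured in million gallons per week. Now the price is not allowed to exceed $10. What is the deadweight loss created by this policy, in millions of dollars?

361

Rearranging demand gives qd = 54 - p; rearranging supply gives qs = p - 4. In a free market, 54 - p = p - 4 gives the equilibrium p* = 29, q* = 25.
Since 10 < 29, the ceiling is binding.
At p = 10: qd = 54 - 10 = 44 and qs = 10 - 4 = 6.
Quantity traded falls to 6. At q = 6 the demand price is 54 - 6 = 48 and the supply price is 4 + 6 = 10.
Deadweight loss = ½ · (48 - 10) · (25 - 6) = ½ · 38 · 19 = 361.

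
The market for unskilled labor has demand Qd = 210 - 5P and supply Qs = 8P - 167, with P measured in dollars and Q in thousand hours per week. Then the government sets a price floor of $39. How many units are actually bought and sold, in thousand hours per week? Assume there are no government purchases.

15

In a free market, 210 - 5P = 8P - 167 gives the equilibrium P* = 29, Q* = 65.
Because the floor (39) lies above the market-clearing price, it is binding.
At P = 39: Qd = 210 - 5·39 = 15 and Qs = 8·39 - 167 = 145.
The quantity actually transacted is the short side, demand: 15.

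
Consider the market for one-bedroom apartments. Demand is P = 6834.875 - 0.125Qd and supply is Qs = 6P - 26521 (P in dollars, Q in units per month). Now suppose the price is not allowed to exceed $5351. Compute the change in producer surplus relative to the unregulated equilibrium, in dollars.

-3112468

Rearranging demand gives Qd = 54679 - 8P. In a free market, 54679 - 8P = 6P - 26521 gives the equilibrium P* = 5800, Q* = 8279.
The ceiling of 5351 is below the equilibrium price 5800, so it binds.
At P = 5351: Qd = 54679 - 8·5351 = 11871 and Qs = 6·5351 - 26521 = 5585.
Producer surplus without the control is ½ · (5800 - 26521/6) · 8279 = 68541841/12.
With the ceiling, producers sell 5585 units at 5351, so PS = ½ · (5351 - 26521/6) · 5585 = 31192225/12.
Change in producer surplus = 31192225/12 - 68541841/12 = -3112468.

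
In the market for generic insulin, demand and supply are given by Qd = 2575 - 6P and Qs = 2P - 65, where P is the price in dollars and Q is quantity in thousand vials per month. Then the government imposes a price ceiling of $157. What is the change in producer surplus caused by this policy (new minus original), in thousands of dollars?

Setting quantity demanded equal to quantity supplied, 2575 - 6P = 2P - 65, gives P* = 330 and Q* = 595.
Since 157 < 330, the ceiling is binding.
At P = 157: Qd = 2575 - 6·157 = 1633 and Qs = 2·157 - 65 = 249.
Producer surplus without the control is ½ · (330 - 32.5) · 595 = 88506.25.
With the ceiling, producers sell 249 units at 157, so PS = ½ · (157 - 32.5) · 249 = 15500.25.
Change in producer surplus = 15500.25 - 88506.25 = -73006.

-73006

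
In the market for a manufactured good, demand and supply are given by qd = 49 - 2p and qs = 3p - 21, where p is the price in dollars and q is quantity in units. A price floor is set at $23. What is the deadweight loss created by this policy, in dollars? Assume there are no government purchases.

Equilibrium: 49 - 2p = 3p - 21, so 70 = 5p and p* = 14, q* = 21.
Since 23 > 14, the floor is binding.
At p = 23: qd = 49 - 2·23 = 3 and qs = 3·23 - 21 = 48.
Quantity traded falls to 3. At q = 3 the demand price is (49 - 3)/2 = 23 and the supply price is (21 + 3)/3 = 8.
Deadweight loss = ½ · (23 - 8) · (21 - 3) = ½ · 15 · 18 = 135.

135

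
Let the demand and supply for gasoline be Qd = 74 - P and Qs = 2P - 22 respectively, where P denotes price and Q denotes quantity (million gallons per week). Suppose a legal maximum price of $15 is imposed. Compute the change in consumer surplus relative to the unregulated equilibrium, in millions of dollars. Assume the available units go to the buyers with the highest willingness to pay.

Equilibrium: 74 - P = 2P - 22, so 96 = 3P and P* = 32, Q* = 42.
Because the ceiling (15) lies below the market-clearing price, it is binding.
At P = 15: Qd = 74 - 15 = 59 and Qs = 2·15 - 22 = 8.
Consumer surplus without the control is ½ · (74 - 32) · 42 = 882.
With the ceiling, 8 units are sold at 15 (assume they go to the highest-value buyers). The demand price at Q = 8 is 66, so CS = ½ · [(74 - 15) + (66 - 15)] · 8 = 440.
Change in consumer surplus = 440 - 882 = -442.

-442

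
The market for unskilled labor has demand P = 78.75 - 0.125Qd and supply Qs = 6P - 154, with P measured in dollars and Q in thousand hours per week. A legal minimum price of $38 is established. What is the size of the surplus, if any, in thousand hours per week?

Rearranging demand gives Qd = 630 - 8P. Setting quantity demanded equal to quantity supplied, 630 - 8P = 6P - 154, gives P* = 56 and Q* = 182.
Since 38 is below P* = 56, the floor does not bind and the free-market outcome prevails.
Since the control does not bind, there is no surplus.

0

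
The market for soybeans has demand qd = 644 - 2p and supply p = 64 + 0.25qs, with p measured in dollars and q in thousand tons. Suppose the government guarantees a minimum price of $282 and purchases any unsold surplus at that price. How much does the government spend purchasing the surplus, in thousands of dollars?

Rearranging supply gives qs = 4p - 256. Equilibrium: 644 - 2p = 4p - 256, so 900 = 6p and p* = 150, q* = 344.
The floor of 282 is above the equilibrium price 150, so it binds.
At p = 282: qd = 644 - 2·282 = 80 and qs = 4·282 - 256 = 872.
Surplus = qs - qd = 792.
Government expenditure = surplus × support price = 792 × 282 = 223344.

223344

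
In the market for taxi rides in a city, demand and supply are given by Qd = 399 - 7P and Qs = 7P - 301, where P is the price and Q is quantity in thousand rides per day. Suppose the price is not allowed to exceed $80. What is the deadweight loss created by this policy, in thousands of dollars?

Setting quantity demanded equal to quantity supplied, 399 - 7P = 7P - 301, gives P* = 50 and Q* = 49.
Since 80 is above P* = 50, the ceiling does not bind and the free-market outcome prevails.
Since the control does not bind, no trades are prevented and deadweight loss is zero.

0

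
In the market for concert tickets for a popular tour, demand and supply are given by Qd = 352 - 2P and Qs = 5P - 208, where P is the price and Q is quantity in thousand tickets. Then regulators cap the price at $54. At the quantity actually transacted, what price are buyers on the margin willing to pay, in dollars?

Without the control the market clears where 352 - 2P = 5P - 208, i.e. P* = 80 and Q* = 192.
The ceiling of 54 is below the equilibrium price 80, so it binds.
At P = 54: Qd = 352 - 2·54 = 244 and Qs = 5·54 - 208 = 62.
Only 62 units reach the market. On the demand curve, the marginal buyer's willingness to pay at Q = 62 is (352 - 62)/2 = 145.

145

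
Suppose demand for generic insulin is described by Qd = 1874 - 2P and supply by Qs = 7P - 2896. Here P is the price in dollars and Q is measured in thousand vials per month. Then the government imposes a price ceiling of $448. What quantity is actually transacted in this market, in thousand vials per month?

Equilibrium: 1874 - 2P = 7P - 2896, so 4770 = 9P and P* = 530, Q* = 814.
The ceiling of 448 is below the equilibrium price 530, so it binds.
At P = 448: Qd = 1874 - 2·448 = 978 and Qs = 7·448 - 2896 = 240.
The quantity actually transacted is the short side, supply: 240.

240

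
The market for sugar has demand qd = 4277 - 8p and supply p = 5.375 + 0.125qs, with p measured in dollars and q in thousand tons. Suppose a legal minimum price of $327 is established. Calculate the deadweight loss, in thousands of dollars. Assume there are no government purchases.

Rearranging supply gives qs = 8p - 43. Equilibrium: 4277 - 8p = 8p - 43, so 4320 = 16p and p* = 270, q* = 2117.
Because the floor (327) lies above the market-clearing price, it is binding.
At p = 327: qd = 4277 - 8·327 = 1661 and qs = 8·327 - 43 = 2573.
Quantity traded falls to 1661. At q = 1661 the demand price is (4277 - 1661)/8 = 327 and the supply price is (43 + 1661)/8 = 213.
Deadweight loss = ½ · (327 - 213) · (2117 - 1661) = ½ · 114 · 456 = 25992.

25992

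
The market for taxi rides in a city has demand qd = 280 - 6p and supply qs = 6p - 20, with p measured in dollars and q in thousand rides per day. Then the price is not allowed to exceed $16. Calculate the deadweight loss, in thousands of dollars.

486

Setting quantity demanded equal to quantity supplied, 280 - 6p = 6p - 20, gives p* = 25 and q* = 130.
Since 16 < 25, the ceiling is binding.
At p = 16: qd = 280 - 6·16 = 184 and qs = 6·16 - 20 = 76.
Quantity traded falls to 76. At q = 76 the demand price is (280 - 76)/6 = 34 and the supply price is (20 + 76)/6 = 16.
Deadweight loss = ½ · (34 - 16) · (130 - 76) = ½ · 18 · 54 = 486.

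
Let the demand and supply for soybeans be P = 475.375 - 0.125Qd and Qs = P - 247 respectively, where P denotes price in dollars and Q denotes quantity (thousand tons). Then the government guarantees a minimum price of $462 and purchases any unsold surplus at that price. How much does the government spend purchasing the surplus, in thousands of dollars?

Rearranging demand gives Qd = 3803 - 8P. Setting quantity demanded equal to quantity supplied, 3803 - 8P = P - 247, gives P* = 450 and Q* = 203.
Because the floor (462) lies above the market-clearing price, it is binding.
At P = 462: Qd = 3803 - 8·462 = 107 and Qs = 462 - 247 = 215.
Surplus = Qs - Qd = 108.
Government expenditure = surplus × support price = 108 × 462 = 49896.

49896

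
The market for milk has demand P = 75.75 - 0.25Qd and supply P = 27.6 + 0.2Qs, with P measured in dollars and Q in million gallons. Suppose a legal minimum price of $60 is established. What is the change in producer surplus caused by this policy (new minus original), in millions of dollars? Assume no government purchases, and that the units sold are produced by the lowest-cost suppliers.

499.4

Rearranging demand gives Qd = 303 - 4P; rearranging supply gives Qs = 5P - 138. Without the control the market clears where 303 - 4P = 5P - 138, i.e. P* = 49 and Q* = 107.
The floor of 60 is above the equilibrium price 49, so it binds.
At P = 60: Qd = 303 - 4·60 = 63 and Qs = 5·60 - 138 = 162.
Producer surplus without the control is ½ · (49 - 27.6) · 107 = 1144.9.
With the floor, 63 units are sold at 60. The supply price at Q = 63 is 40.2, so PS = ½ · [(60 - 27.6) + (60 - 40.2)] · 63 = 1644.3.
Change in producer surplus = 1644.3 - 1144.9 = 499.4.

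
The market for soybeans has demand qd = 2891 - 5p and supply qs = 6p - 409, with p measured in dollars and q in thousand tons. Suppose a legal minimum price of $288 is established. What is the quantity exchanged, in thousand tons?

Setting quantity demanded equal to quantity supplied, 2891 - 5p = 6p - 409, gives p* = 300 and q* = 1391.
The floor of 288 is below the equilibrium price 300, so it is not binding; the market clears at p* = 300, q* = 1391.

1391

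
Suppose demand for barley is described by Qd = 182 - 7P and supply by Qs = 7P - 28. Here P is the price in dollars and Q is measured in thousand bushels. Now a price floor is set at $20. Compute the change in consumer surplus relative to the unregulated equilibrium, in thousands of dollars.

-297.5

Without the control the market clears where 182 - 7P = 7P - 28, i.e. P* = 15 and Q* = 77.
The floor of 20 is above the equilibrium price 15, so it binds.
At P = 20: Qd = 182 - 7·20 = 42 and Qs = 7·20 - 28 = 112.
Consumer surplus without the control is ½ · (26 - 15) · 77 = 423.5.
With the floor, consumers buy 42 units at 20, so CS = ½ · (26 - 20) · 42 = 126.
Change in consumer surplus = 126 - 423.5 = -297.5.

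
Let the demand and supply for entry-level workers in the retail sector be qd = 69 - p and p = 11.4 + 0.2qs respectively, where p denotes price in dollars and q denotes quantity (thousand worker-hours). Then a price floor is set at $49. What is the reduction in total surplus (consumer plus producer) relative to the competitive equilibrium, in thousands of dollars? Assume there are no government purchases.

Rearranging supply gives qs = 5p - 57. Setting quantity demanded equal to quantity supplied, 69 - p = 5p - 57, gives p* = 21 and q* = 48.
Since 49 > 21, the floor is binding.
At p = 49: qd = 69 - 49 = 20 and qs = 5·49 - 57 = 188.
Quantity traded falls to 20. At q = 20 the demand price is 69 - 20 = 49 and the supply price is (57 + 20)/5 = 15.4.
Deadweight loss = ½ · (49 - 15.4) · (48 - 20) = ½ · 33.6 · 28 = 470.4.

470.4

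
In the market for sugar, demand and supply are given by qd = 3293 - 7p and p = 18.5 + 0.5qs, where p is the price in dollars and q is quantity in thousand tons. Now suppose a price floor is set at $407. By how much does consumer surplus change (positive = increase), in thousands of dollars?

-21219.5

Rearranging supply gives qs = 2p - 37. Equilibrium: 3293 - 7p = 2p - 37, so 3330 = 9p and p* = 370, q* = 703.
Since 407 > 370, the floor is binding.
At p = 407: qd = 3293 - 7·407 = 444 and qs = 2·407 - 37 = 777.
Consumer surplus without the control is ½ · (3293/7 - 370) · 703 = 494209/14.
With the floor, consumers buy 444 units at 407, so CS = ½ · (3293/7 - 407) · 444 = 98568/7.
Change in consumer surplus = 98568/7 - 494209/14 = -21219.5.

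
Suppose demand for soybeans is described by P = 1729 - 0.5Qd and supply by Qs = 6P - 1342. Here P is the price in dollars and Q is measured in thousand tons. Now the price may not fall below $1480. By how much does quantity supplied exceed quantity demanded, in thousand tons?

7040

Rearranging demand gives Qd = 3458 - 2P. Equilibrium: 3458 - 2P = 6P - 1342, so 4800 = 8P and P* = 600, Q* = 2258.
Because the floor (1480) lies above the market-clearing price, it is binding.
At P = 1480: Qd = 3458 - 2·1480 = 498 and Qs = 6·1480 - 1342 = 7538.
Surplus = Qs - Qd = 7538 - 498 = 7040.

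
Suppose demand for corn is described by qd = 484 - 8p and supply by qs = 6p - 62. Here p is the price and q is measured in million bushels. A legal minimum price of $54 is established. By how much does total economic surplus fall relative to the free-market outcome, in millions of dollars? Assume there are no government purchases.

2100

Without the control the market clears where 484 - 8p = 6p - 62, i.e. p* = 39 and q* = 172.
Since 54 > 39, the floor is binding.
At p = 54: qd = 484 - 8·54 = 52 and qs = 6·54 - 62 = 262.
Quantity traded falls to 52. At q = 52 the demand price is (484 - 52)/8 = 54 and the supply price is (62 + 52)/6 = 19.
Deadweight loss = ½ · (54 - 19) · (172 - 52) = ½ · 35 · 120 = 2100.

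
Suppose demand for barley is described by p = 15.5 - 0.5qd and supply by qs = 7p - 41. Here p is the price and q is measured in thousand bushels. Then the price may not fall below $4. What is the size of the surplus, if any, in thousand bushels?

0

Rearranging demand gives qd = 31 - 2p. Without the control the market clears where 31 - 2p = 7p - 41, i.e. p* = 8 and q* = 15.
Since 4 is below p* = 8, the floor does not bind and the free-market outcome prevails.
Since the control does not bind, there is no surplus.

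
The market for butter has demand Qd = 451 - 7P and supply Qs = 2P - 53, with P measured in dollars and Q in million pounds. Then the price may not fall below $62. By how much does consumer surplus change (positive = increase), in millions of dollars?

In a free market, 451 - 7P = 2P - 53 gives the equilibrium P* = 56, Q* = 59.
Because the floor (62) lies above the market-clearing price, it is binding.
At P = 62: Qd = 451 - 7·62 = 17 and Qs = 2·62 - 53 = 71.
Consumer surplus without the control is ½ · (451/7 - 56) · 59 = 3481/14.
With the floor, consumers buy 17 units at 62, so CS = ½ · (451/7 - 62) · 17 = 289/14.
Change in consumer surplus = 289/14 - 3481/14 = -228.

-228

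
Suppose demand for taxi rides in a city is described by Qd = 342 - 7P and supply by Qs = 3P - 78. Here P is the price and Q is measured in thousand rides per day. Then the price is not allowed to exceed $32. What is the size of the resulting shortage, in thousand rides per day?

100

In a free market, 342 - 7P = 3P - 78 gives the equilibrium P* = 42, Q* = 48.
Since 32 < 42, the ceiling is binding.
At P = 32: Qd = 342 - 7·32 = 118 and Qs = 3·32 - 78 = 18.
Shortage = Qd - Qs = 118 - 18 = 100.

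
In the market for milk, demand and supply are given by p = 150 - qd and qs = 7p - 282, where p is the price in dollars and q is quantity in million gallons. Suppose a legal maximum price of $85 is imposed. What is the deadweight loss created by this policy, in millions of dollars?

0

Rearranging demand gives qd = 150 - p. Equilibrium: 150 - p = 7p - 282, so 432 = 8p and p* = 54, q* = 96.
The ceiling of 85 is above the equilibrium price 54, so it is not binding; the market clears at p* = 54, q* = 96.
Since the control does not bind, no trades are prevented and deadweight loss is zero.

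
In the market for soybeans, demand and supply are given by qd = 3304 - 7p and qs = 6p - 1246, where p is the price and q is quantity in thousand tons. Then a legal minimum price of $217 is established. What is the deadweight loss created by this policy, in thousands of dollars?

Setting quantity demanded equal to quantity supplied, 3304 - 7p = 6p - 1246, gives p* = 350 and q* = 854.
The floor of 217 is below the equilibrium price 350, so it is not binding; the market clears at p* = 350, q* = 854.
Since the control does not bind, no trades are prevented and deadweight loss is zero.

0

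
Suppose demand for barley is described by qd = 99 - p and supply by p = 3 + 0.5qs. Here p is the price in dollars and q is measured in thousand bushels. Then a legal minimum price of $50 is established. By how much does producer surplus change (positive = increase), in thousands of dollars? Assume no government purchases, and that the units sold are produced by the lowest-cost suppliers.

Rearranging supply gives qs = 2p - 6. Equilibrium: 99 - p = 2p - 6, so 105 = 3p and p* = 35, q* = 64.
Because the floor (50) lies above the market-clearing price, it is binding.
At p = 50: qd = 99 - 50 = 49 and qs = 2·50 - 6 = 94.
Producer surplus without the control is ½ · (35 - 3) · 64 = 1024.
With the floor, 49 units are sold at 50. The supply price at q = 49 is 27.5, so PS = ½ · [(50 - 3) + (50 - 27.5)] · 49 = 1702.75.
Change in producer surplus = 1702.75 - 1024 = 678.75.

678.75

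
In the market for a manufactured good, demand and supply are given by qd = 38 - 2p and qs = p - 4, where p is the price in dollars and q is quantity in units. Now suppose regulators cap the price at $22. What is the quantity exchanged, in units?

10

Equilibrium: 38 - 2p = p - 4, so 42 = 3p and p* = 14, q* = 10.
The ceiling of 22 is above the equilibrium price 14, so it is not binding; the market clears at p* = 14, q* = 10.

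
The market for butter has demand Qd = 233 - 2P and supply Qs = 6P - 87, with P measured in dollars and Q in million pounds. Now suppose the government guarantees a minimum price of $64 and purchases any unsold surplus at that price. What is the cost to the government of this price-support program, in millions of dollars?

Without the control the market clears where 233 - 2P = 6P - 87, i.e. P* = 40 and Q* = 153.
Because the floor (64) lies above the market-clearing price, it is binding.
At P = 64: Qd = 233 - 2·64 = 105 and Qs = 6·64 - 87 = 297.
Surplus = Qs - Qd = 192.
Government expenditure = surplus × support price = 192 × 64 = 12288.

12288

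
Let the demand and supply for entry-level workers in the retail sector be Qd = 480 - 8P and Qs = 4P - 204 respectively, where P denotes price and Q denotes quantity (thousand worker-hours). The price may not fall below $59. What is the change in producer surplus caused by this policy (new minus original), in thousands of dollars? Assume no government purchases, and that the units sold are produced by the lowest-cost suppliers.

Without the control the market clears where 480 - 8P = 4P - 204, i.e. P* = 57 and Q* = 24.
Because the floor (59) lies above the market-clearing price, it is binding.
At P = 59: Qd = 480 - 8·59 = 8 and Qs = 4·59 - 204 = 32.
Producer surplus without the control is ½ · (57 - 51) · 24 = 72.
With the floor, 8 units are sold at 59. The supply price at Q = 8 is 53, so PS = ½ · [(59 - 51) + (59 - 53)] · 8 = 56.
Change in producer surplus = 56 - 72 = -16.

-16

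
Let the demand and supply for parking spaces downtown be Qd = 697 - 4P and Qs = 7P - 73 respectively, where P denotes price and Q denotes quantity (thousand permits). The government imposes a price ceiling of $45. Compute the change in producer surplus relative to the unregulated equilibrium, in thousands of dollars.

-8237.5

Equilibrium: 697 - 4P = 7P - 73, so 770 = 11P and P* = 70, Q* = 417.
The ceiling of 45 is below the equilibrium price 70, so it binds.
At P = 45: Qd = 697 - 4·45 = 517 and Qs = 7·45 - 73 = 242.
Producer surplus without the control is ½ · (70 - 73/7) · 417 = 173889/14.
With the ceiling, producers sell 242 units at 45, so PS = ½ · (45 - 73/7) · 242 = 29282/7.
Change in producer surplus = 29282/7 - 173889/14 = -8237.5.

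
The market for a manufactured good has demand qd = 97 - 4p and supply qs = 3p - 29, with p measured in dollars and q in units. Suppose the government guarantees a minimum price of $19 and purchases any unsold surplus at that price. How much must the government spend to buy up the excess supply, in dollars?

133

Equilibrium: 97 - 4p = 3p - 29, so 126 = 7p and p* = 18, q* = 25.
Because the floor (19) lies above the market-clearing price, it is binding.
At p = 19: qd = 97 - 4·19 = 21 and qs = 3·19 - 29 = 28.
Surplus = qs - qd = 7.
Government expenditure = surplus × support price = 7 × 19 = 133.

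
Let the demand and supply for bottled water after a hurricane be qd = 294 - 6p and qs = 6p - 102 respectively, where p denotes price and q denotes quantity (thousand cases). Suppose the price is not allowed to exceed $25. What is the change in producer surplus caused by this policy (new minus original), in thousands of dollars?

In a free market, 294 - 6p = 6p - 102 gives the equilibrium p* = 33, q* = 96.
Because the ceiling (25) lies below the market-clearing price, it is binding.
At p = 25: qd = 294 - 6·25 = 144 and qs = 6·25 - 102 = 48.
Producer surplus without the control is ½ · (33 - 17) · 96 = 768.
With the ceiling, producers sell 48 units at 25, so PS = ½ · (25 - 17) · 48 = 192.
Change in producer surplus = 192 - 768 = -576.

-576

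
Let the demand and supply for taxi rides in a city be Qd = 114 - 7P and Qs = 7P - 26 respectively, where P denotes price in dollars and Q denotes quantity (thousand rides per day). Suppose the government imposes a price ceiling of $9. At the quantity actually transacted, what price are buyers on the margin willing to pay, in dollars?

11

In a free market, 114 - 7P = 7P - 26 gives the equilibrium P* = 10, Q* = 44.
Because the ceiling (9) lies below the market-clearing price, it is binding.
At P = 9: Qd = 114 - 7·9 = 51 and Qs = 7·9 - 26 = 37.
Only 37 units reach the market. On the demand curve, the marginal buyer's willingness to pay at Q = 37 is (114 - 37)/7 = 11.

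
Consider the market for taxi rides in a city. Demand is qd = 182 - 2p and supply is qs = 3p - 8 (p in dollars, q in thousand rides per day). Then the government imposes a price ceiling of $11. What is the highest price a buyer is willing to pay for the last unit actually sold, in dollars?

Setting quantity demanded equal to quantity supplied, 182 - 2p = 3p - 8, gives p* = 38 and q* = 106.
Since 11 < 38, the ceiling is binding.
At p = 11: qd = 182 - 2·11 = 160 and qs = 3·11 - 8 = 25.
Only 25 units reach the market. On the demand curve, the marginal buyer's willingness to pay at q = 25 is (182 - 25)/2 = 78.5.

78.5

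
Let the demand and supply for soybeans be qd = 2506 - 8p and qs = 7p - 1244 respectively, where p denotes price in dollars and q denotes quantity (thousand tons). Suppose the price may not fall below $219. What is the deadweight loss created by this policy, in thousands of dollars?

0

Equilibrium: 2506 - 8p = 7p - 1244, so 3750 = 15p and p* = 250, q* = 506.
The floor of 219 is below the equilibrium price 250, so it is not binding; the market clears at p* = 250, q* = 506.
Since the control does not bind, no trades are prevented and deadweight loss is zero.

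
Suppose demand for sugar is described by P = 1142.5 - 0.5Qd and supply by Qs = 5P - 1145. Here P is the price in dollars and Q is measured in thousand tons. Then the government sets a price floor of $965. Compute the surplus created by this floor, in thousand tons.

Rearranging demand gives Qd = 2285 - 2P. In a free market, 2285 - 2P = 5P - 1145 gives the equilibrium P* = 490, Q* = 1305.
Because the floor (965) lies above the market-clearing price, it is binding.
At P = 965: Qd = 2285 - 2·965 = 355 and Qs = 5·965 - 1145 = 3680.
Surplus = Qs - Qd = 3680 - 355 = 3325.

3325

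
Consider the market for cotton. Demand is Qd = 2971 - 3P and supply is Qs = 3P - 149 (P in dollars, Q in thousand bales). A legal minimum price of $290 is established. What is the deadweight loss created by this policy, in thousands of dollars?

Without the control the market clears where 2971 - 3P = 3P - 149, i.e. P* = 520 and Q* = 1411.
Since 290 is below P* = 520, the floor does not bind and the free-market outcome prevails.
Since the control does not bind, no trades are prevented and deadweight loss is zero.

0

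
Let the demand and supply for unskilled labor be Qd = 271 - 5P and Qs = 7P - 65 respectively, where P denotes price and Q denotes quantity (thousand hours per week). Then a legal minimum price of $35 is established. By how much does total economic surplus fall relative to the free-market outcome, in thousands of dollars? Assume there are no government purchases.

Equilibrium: 271 - 5P = 7P - 65, so 336 = 12P and P* = 28, Q* = 131.
Because the floor (35) lies above the market-clearing price, it is binding.
At P = 35: Qd = 271 - 5·35 = 96 and Qs = 7·35 - 65 = 180.
Quantity traded falls to 96. At Q = 96 the demand price is (271 - 96)/5 = 35 and the supply price is (65 + 96)/7 = 23.
Deadweight loss = ½ · (35 - 23) · (131 - 96) = ½ · 12 · 35 = 210.

210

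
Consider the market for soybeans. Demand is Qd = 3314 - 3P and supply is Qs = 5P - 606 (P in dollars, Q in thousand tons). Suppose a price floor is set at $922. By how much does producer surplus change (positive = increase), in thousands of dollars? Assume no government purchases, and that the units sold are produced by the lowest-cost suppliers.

Equilibrium: 3314 - 3P = 5P - 606, so 3920 = 8P and P* = 490, Q* = 1844.
The floor of 922 is above the equilibrium price 490, so it binds.
At P = 922: Qd = 3314 - 3·922 = 548 and Qs = 5·922 - 606 = 4004.
Producer surplus without the control is ½ · (490 - 121.2) · 1844 = 340033.6.
With the floor, 548 units are sold at 922. The supply price at Q = 548 is 230.8, so PS = ½ · [(922 - 121.2) + (922 - 230.8)] · 548 = 408808.
Change in producer surplus = 408808 - 340033.6 = 68774.4.

68774.4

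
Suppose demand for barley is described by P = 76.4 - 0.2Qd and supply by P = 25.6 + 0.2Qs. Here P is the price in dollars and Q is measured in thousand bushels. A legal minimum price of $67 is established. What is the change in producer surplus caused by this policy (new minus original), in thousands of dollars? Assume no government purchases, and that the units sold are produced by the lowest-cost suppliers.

112

Rearranging demand gives Qd = 382 - 5P; rearranging supply gives Qs = 5P - 128. Setting quantity demanded equal to quantity supplied, 382 - 5P = 5P - 128, gives P* = 51 and Q* = 127.
Because the floor (67) lies above the market-clearing price, it is binding.
At P = 67: Qd = 382 - 5·67 = 47 and Qs = 5·67 - 128 = 207.
Producer surplus without the control is ½ · (51 - 25.6) · 127 = 1612.9.
With the floor, 47 units are sold at 67. The supply price at Q = 47 is 35, so PS = ½ · [(67 - 25.6) + (67 - 35)] · 47 = 1724.9.
Change in producer surplus = 1724.9 - 1612.9 = 112.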